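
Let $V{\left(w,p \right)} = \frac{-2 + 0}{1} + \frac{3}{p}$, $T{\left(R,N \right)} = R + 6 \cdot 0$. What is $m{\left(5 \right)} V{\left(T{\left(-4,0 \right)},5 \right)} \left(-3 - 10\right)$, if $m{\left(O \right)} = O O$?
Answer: $455$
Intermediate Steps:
$T{\left(R,N \right)} = R$ ($T{\left(R,N \right)} = R + 0 = R$)
$V{\left(w,p \right)} = -2 + \frac{3}{p}$ ($V{\left(w,p \right)} = \left(-2\right) 1 + \frac{3}{p} = -2 + \frac{3}{p}$)
$m{\left(O \right)} = O^{2}$
$m{\left(5 \right)} V{\left(T{\left(-4,0 \right)},5 \right)} \left(-3 - 10\right) = 5^{2} \left(-2 + \frac{3}{5}\right) \left(-3 - 10\right) = 25 \left(-2 + 3 \cdot \frac{1}{5}\right) \left(-13\right) = 25 \left(-2 + \frac{3}{5}\right) \left(-13\right) = 25 \left(- \frac{7}{5}\right) \left(-13\right) = \left(-35\right) \left(-13\right) = 455$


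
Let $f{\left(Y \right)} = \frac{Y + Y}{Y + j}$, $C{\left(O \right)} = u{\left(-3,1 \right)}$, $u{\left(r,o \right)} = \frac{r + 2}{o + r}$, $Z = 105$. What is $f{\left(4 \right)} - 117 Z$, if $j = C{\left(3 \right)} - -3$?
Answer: $- \frac{184259}{15} \approx -12284.0$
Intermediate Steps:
$u{\left(r,o \right)} = \frac{2 + r}{o + r}$
$C{\left(O \right)} = \frac{1}{2}$ ($C{\left(O \right)} = \frac{2 - 3}{1 - 3} = \frac{1}{-2} \left(-1\right) = \left(- \frac{1}{2}\right) \left(-1\right) = \frac{1}{2}$)
$j = \frac{7}{2}$ ($j = \frac{1}{2} - -3 = \frac{1}{2} + 3 = \frac{7}{2} \approx 3.5$)
$f{\left(Y \right)} = \frac{2 Y}{\frac{7}{2} + Y}$ ($f{\left(Y \right)} = \frac{Y + Y}{Y + \frac{7}{2}} = \frac{2 Y}{\frac{7}{2} + Y}$)
$f{\left(4 \right)} - 117 Z = 4 \cdot 4 \frac{1}{7 + 2 \cdot 4} - 12285 = 4 \cdot 4 \frac{1}{7 + 8} - 12285 = 4 \cdot 4 \cdot \frac{1}{15} - 12285 = \frac{16}{15} - 12285 = - \frac{184259}{15}$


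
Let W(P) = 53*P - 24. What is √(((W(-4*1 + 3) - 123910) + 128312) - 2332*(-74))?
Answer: √176893 ≈ 420.59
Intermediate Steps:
W(P) = -24 + 53*P
√(((W(-4*1 + 3) - 123910) + 128312) - 2332*(-74)) = √((((-24 + 53*(-4*1 + 3)) - 123910) + 128312) - 2332*(-74)) = √((((-24 + 53*(-4 + 3)) - 123910) + 128312) + 172568) = √((((-24 + 53*(-1)) - 123910) + 128312) + 172568) = √((((-24 - 53) - 123910) + 128312) + 172568) = √(((-77 - 123910) + 128312) + 172568) = √((-123987 + 128312) + 172568) = √(4325 + 172568) = √176893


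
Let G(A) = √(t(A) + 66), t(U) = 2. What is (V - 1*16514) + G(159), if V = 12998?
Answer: -3516 + 2*√17 ≈ -3507.8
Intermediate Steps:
G(A) = 2*√17 (G(A) = √(2 + 66) = √68 = 2*√17)
(V - 1*16514) + G(159) = (12998 - 1*16514) + 2*√17 = (12998 - 16514) + 2*√17 = -3516 + 2*√17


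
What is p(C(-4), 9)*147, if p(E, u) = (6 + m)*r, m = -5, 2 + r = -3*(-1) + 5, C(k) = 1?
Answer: 882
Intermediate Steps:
r = 6 (r = -2 + (-3*(-1) + 5) = -2 + (3 + 5) = -2 + 8 = 6)
p(E, u) = 6 (p(E, u) = (6 - 5)*6 = 1*6 = 6)
p(C(-4), 9)*147 = 6*147 = 882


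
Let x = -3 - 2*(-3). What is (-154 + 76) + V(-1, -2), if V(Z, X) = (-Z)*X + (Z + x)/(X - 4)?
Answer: -241/3 ≈ -80.333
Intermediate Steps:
x = 3 (x = -3 + 6 = 3)
V(Z, X) = (3 + Z)/(-4 + X) - X*Z (V(Z, X) = (-Z)*X + (Z + 3)/(X - 4) = -X*Z + (3 + Z)/(-4 + X) = (3 + Z)/(-4 + X) - X*Z)
(-154 + 76) + V(-1, -2) = (-154 + 76) + (3 - 1 - 1*(-1)*(-2)**2 + 4*(-2)*(-1))/(-4 - 2) = -78 + (3 - 1 - 1*(-1)*4 + 8)/(-6) = -78 - (3 - 1 + 4 + 8)/6 = -78 - 1/6*14 = -78 - 7/3 = -241/3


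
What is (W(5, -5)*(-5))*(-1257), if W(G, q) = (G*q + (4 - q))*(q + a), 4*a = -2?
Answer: 553080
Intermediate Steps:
a = -½ (a = (¼)*(-2) = -½ ≈ -0.50000)
W(G, q) = (-½ + q)*(4 - q + G*q) (W(G, q) = (G*q + (4 - q))*(q - ½) = (4 - q + G*q)*(-½ + q) = (-½ + q)*(4 - q + G*q))
(W(5, -5)*(-5))*(-1257) = ((-2 - 1*(-5)² + (9/2)*(-5) + 5*(-5)² - ½*5*(-5))*(-5))*(-1257) = ((-2 - 1*25 - 45/2 + 5*25 + 25/2)*(-5))*(-1257) = ((-2 - 25 - 45/2 + 125 + 25/2)*(-5))*(-1257) = (88*(-5))*(-1257) = -440*(-1257) = 553080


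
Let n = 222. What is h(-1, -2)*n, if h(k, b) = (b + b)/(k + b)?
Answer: 296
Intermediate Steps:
h(k, b) = 2*b/(b + k) (h(k, b) = (2*b)/(b + k) = 2*b/(b + k))
h(-1, -2)*n = (2*(-2)/(-2 - 1))*222 = (2*(-2)/(-3))*222 = (2*(-2)*(-⅓))*222 = (4/3)*222 = 296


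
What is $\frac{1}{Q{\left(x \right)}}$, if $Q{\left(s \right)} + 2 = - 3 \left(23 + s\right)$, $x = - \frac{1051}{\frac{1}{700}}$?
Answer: $\frac{1}{2207029} \approx 4.531 \cdot 10^{-7}$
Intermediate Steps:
$x = -735700$ ($x = - 1051 \frac{1}{\frac{1}{700}} = \left(-1051\right) 700 = -735700$)
$Q{\left(s \right)} = -71 - 3 s$ ($Q{\left(s \right)} = -2 - 3 \left(23 + s\right) = -2 - \left(69 + 3 s\right) = -71 - 3 s$)
$\frac{1}{Q{\left(x \right)}} = \frac{1}{-71 - -2207100} = \frac{1}{-71 + 2207100} = \frac{1}{2207029}$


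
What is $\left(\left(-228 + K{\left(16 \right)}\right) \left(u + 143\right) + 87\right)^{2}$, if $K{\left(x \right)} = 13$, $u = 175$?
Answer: $4662568089$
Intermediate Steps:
$\left(\left(-228 + K{\left(16 \right)}\right) \left(u + 143\right) + 87\right)^{2} = \left(\left(-228 + 13\right) \left(175 + 143\right) + 87\right)^{2} = \left(\left(-215\right) 318 + 87\right)^{2} = \left(-68370 + 87\right)^{2} = \left(-68283\right)^{2} = 4662568089$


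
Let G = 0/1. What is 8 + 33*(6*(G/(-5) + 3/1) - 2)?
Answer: 536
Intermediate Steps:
G = 0 (G = 0*1 = 0)
8 + 33*(6*(G/(-5) + 3/1) - 2) = 8 + 33*(6*(0/(-5) + 3/1) - 2) = 8 + 33*(6*(0*(-⅕) + 3*1) - 2) = 8 + 33*(6*(0 + 3) - 2) = 8 + 33*(6*3 - 2) = 8 + 33*(18 - 2) = 8 + 33*16 = 8 + 528 = 536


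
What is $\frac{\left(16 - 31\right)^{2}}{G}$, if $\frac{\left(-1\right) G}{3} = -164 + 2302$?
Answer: $- \frac{75}{2138} \approx -0.03508$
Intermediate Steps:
$G = -6414$ ($G = - 3 \left(-164 + 2302\right) = \left(-3\right) 2138 = -6414$)
$\frac{\left(16 - 31\right)^{2}}{G} = \frac{\left(16 - 31\right)^{2}}{-6414} = \left(-15\right)^{2} \left(- \frac{1}{6414}\right) = 225 \left(- \frac{1}{6414}\right) = - \frac{75}{2138}$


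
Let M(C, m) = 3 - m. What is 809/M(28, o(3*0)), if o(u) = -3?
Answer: 809/6 ≈ 134.83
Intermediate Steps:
809/M(28, o(3*0)) = 809/(3 - 1*(-3)) = 809/(3 + 3) = 809/6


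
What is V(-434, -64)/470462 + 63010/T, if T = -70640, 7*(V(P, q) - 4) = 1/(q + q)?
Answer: -332007515155/372214479616 ≈ -0.89198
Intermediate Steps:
V(P, q) = 4 + 1/(14*q) (V(P, q) = 4 + 1/(7*(q + q)) = 4 + 1/(7*((2*q))) = 4 + (1/(2*q))/7 = 4 + 1/(14*q))
V(-434, -64)/470462 + 63010/T = (4 + (1/14)/(-64))/470462 + 63010/(-70640) = (4 + (1/14)*(-1/64))*(1/470462) + 63010*(-1/70640) = (4 - 1/896)*(1/470462) - 6301/7064 = (3583/896)*(1/470462) - 6301/7064 = 3583/421533952 - 6301/7064 = -332007515155/372214479616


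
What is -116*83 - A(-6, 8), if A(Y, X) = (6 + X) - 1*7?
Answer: -9635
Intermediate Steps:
A(Y, X) = -1 + X (A(Y, X) = (6 + X) - 7 = -1 + X)
-116*83 - A(-6, 8) = -116*83 - (-1 + 8) = -9628 - 1*7 = -9628 - 7 = -9635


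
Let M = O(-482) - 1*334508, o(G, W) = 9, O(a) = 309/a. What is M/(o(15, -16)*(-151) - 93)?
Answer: 161233165/699864 ≈ 230.38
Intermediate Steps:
M = -161233165/482 (M = 309/(-482) - 1*334508 = 309*(-1/482) - 334508 = -309/482 - 334508 = -161233165/482 ≈ -3.3451e+5)
M/(o(15, -16)*(-151) - 93) = -161233165/(482*(9*(-151) - 93)) = -161233165/(482*(-1359 - 93)) = -161233165/482/(-1452) = -161233165/482*(-1/1452) = 161233165/699864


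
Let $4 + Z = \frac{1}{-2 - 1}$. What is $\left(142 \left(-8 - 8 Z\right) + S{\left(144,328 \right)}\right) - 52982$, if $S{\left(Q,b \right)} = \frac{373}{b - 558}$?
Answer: $- \frac{33945899}{690} \approx -49197.0$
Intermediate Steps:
$Z = - \frac{13}{3}$ ($Z = -4 + \frac{1}{-2 - 1} = -4 + \frac{1}{-3} = -4 - \frac{1}{3} = - \frac{13}{3} \approx -4.3333$)
$S{\left(Q,b \right)} = \frac{373}{-558 + b}$
$\left(142 \left(-8 - 8 Z\right) + S{\left(144,328 \right)}\right) - 52982 = \left(142 \left(-8 - - \frac{104}{3}\right) + \frac{373}{-558 + 328}\right) - 52982 = \left(142 \left(-8 + \frac{104}{3}\right) + \frac{373}{-230}\right) - 52982 = \left(142 \cdot \frac{80}{3} + 373 \left(- \frac{1}{230}\right)\right) - 52982 = \left(\frac{11360}{3} - \frac{373}{230}\right) - 52982 = \frac{2611681}{690} - 52982 = - \frac{33945899}{690}$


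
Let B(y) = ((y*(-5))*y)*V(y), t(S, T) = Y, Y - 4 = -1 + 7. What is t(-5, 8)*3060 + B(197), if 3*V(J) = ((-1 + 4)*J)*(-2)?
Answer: 76484330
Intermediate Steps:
Y = 10 (Y = 4 + (-1 + 7) = 4 + 6 = 10)
t(S, T) = 10
V(J) = -2*J (V(J) = (((-1 + 4)*J)*(-2))/3 = ((3*J)*(-2))/3 = (-6*J)/3 = -2*J)
B(y) = 10*y³ (B(y) = ((y*(-5))*y)*(-2*y) = ((-5*y)*y)*(-2*y) = (-5*y²)*(-2*y) = 10*y³)
t(-5, 8)*3060 + B(197) = 10*3060 + 10*197³ = 30600 + 10*7645373 = 30600 + 76453730 = 76484330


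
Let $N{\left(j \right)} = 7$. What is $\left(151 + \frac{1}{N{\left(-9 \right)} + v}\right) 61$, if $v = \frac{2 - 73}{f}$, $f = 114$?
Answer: $\frac{6703351}{727} \approx 9220.6$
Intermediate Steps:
$v = - \frac{71}{114}$ ($v = \frac{2 - 73}{114} = \left(-71\right) \frac{1}{114} = - \frac{71}{114} \approx -0.62281$)
$\left(151 + \frac{1}{N{\left(-9 \right)} + v}\right) 61 = \left(151 + \frac{1}{7 - \frac{71}{114}}\right) 61 = \left(151 + \frac{1}{\frac{727}{114}}\right) 61 = \left(151 + \frac{114}{727}\right) 61 = \frac{109891}{727} \cdot 61 = \frac{6703351}{727}$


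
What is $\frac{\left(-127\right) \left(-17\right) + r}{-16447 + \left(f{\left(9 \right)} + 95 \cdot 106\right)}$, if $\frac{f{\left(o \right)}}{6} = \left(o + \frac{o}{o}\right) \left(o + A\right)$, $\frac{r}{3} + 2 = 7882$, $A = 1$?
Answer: $- \frac{25799}{5777} \approx -4.4658$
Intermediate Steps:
$r = 23640$ ($r = -6 + 3 \cdot 7882 = -6 + 23646 = 23640$)
$f{\left(o \right)} = 6 \left(1 + o\right)^{2}$ ($f{\left(o \right)} = 6 \left(o + \frac{o}{o}\right) \left(o + 1\right) = 6 \left(o + 1\right) \left(1 + o\right) = 6 \left(1 + o\right) \left(1 + o\right) = 6 \left(1 + o\right)^{2}$)
$\frac{\left(-127\right) \left(-17\right) + r}{-16447 + \left(f{\left(9 \right)} + 95 \cdot 106\right)} = \frac{\left(-127\right) \left(-17\right) + 23640}{-16447 + \left(\left(6 + 6 \cdot 9^{2} + 12 \cdot 9\right) + 95 \cdot 106\right)} = \frac{2159 + 23640}{-16447 + \left(\left(6 + 6 \cdot 81 + 108\right) + 10070\right)} = \frac{25799}{-16447 + \left(\left(6 + 486 + 108\right) + 10070\right)} = \frac{25799}{-16447 + \left(600 + 10070\right)} = \frac{25799}{-16447 + 10670} = \frac{25799}{-5777} = 25799 \left(- \frac{1}{5777}\right) = - \frac{25799}{5777}$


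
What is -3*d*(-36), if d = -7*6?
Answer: -4536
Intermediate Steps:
d = -42
-3*d*(-36) = -3*(-42)*(-36) = 126*(-36) = -4536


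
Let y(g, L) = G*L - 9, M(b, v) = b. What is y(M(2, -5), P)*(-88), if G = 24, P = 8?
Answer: -16104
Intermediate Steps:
y(g, L) = -9 + 24*L (y(g, L) = 24*L - 9 = -9 + 24*L)
y(M(2, -5), P)*(-88) = (-9 + 24*8)*(-88) = (-9 + 192)*(-88) = 183*(-88) = -16104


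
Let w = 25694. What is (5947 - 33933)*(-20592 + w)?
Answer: -142784572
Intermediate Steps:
(5947 - 33933)*(-20592 + w) = (5947 - 33933)*(-20592 + 25694) = -27986*5102 = -142784572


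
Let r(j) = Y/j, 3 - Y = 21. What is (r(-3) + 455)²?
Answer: 212521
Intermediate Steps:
Y = -18 (Y = 3 - 1*21 = 3 - 21 = -18)
r(j) = -18/j
(r(-3) + 455)² = (-18/(-3) + 455)² = (-18*(-⅓) + 455)² = (6 + 455)² = 461² = 212521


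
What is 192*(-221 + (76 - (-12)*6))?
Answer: -14016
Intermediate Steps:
192*(-221 + (76 - (-12)*6)) = 192*(-221 + (76 - 1*(-72))) = 192*(-221 + (76 + 72)) = 192*(-221 + 148) = 192*(-73) = -14016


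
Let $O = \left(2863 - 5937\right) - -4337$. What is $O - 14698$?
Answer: $-13435$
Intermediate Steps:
$O = 1263$ ($O = -3074 + 4337 = 1263$)
$O - 14698 = 1263 - 14698 = -13435$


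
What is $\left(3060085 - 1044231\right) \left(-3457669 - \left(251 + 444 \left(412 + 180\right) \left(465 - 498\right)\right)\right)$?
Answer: $10514823478656$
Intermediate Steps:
$\left(3060085 - 1044231\right) \left(-3457669 - \left(251 + 444 \left(412 + 180\right) \left(465 - 498\right)\right)\right) = 2015854 \left(-3457669 - \left(251 + 444 \cdot 592 \left(-33\right)\right)\right) = 2015854 \left(-3457669 - -8673733\right) = 2015854 \left(-3457669 + \left(8673984 - 251\right)\right) = 2015854 \left(-3457669 + 8673733\right) = 2015854 \cdot 5216064 = 10514823478656$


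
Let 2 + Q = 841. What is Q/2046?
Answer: 839/2046 ≈ 0.41007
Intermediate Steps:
Q = 839 (Q = -2 + 841 = 839)
Q/2046 = 839/2046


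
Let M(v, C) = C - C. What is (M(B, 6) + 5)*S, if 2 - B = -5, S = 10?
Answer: 50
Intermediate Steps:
B = 7 (B = 2 - 1*(-5) = 2 + 5 = 7)
M(v, C) = 0
(M(B, 6) + 5)*S = (0 + 5)*10 = 5*10 = 50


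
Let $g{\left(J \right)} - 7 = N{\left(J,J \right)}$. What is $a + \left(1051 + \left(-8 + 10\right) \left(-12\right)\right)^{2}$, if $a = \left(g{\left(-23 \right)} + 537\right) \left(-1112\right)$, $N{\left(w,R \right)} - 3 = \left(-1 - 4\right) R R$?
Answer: $3387705$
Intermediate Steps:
$N{\left(w,R \right)} = 3 - 5 R^{2}$ ($N{\left(w,R \right)} = 3 + \left(-1 - 4\right) R R = 3 - 5 R^{2}$)
$g{\left(J \right)} = 10 - 5 J^{2}$ ($g{\left(J \right)} = 7 - \left(-3 + 5 J^{2}\right) = 10 - 5 J^{2}$)
$a = 2332976$ ($a = \left(\left(10 - 5 \left(-23\right)^{2}\right) + 537\right) \left(-1112\right) = \left(\left(10 - 2645\right) + 537\right) \left(-1112\right) = \left(-2635 + 537\right) \left(-1112\right) = \left(-2098\right) \left(-1112\right) = 2332976$)
$a + \left(1051 + \left(-8 + 10\right) \left(-12\right)\right)^{2} = 2332976 + \left(1051 + \left(-8 + 10\right) \left(-12\right)\right)^{2} = 2332976 + \left(1051 + 2 \left(-12\right)\right)^{2} = 2332976 + \left(1051 - 24\right)^{2} = 2332976 + 1027^{2} = 2332976 + 1054729 = 3387705$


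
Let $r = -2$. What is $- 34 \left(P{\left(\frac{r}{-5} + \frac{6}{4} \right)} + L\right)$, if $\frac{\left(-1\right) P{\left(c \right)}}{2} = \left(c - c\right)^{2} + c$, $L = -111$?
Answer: $\frac{19516}{5} \approx 3903.2$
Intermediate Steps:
$P{\left(c \right)} = - 2 c$ ($P{\left(c \right)} = - 2 \left(\left(c - c\right)^{2} + c\right) = - 2 \left(0^{2} + c\right) = - 2 \left(0 + c\right) = - 2 c$)
$- 34 \left(P{\left(\frac{r}{-5} + \frac{6}{4} \right)} + L\right) = - 34 \left(- 2 \left(- \frac{2}{-5} + \frac{6}{4}\right) - 111\right) = - 34 \left(- 2 \left(\left(-2\right) \left(- \frac{1}{5}\right) + 6 \cdot \frac{1}{4}\right) - 111\right) = - 34 \left(- 2 \left(\frac{2}{5} + \frac{3}{2}\right) - 111\right) = - 34 \left(\left(-2\right) \frac{19}{10} - 111\right) = - 34 \left(- \frac{19}{5} - 111\right) = \left(-34\right) \left(- \frac{574}{5}\right) = \frac{19516}{5}$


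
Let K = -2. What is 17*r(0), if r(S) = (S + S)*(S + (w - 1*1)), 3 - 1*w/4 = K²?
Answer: 0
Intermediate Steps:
w = -4 (w = 12 - 4*(-2)² = 12 - 4*4 = 12 - 16 = -4)
r(S) = 2*S*(-5 + S) (r(S) = (S + S)*(S + (-4 - 1*1)) = (2*S)*(S + (-4 - 1)) = (2*S)*(S - 5) = (2*S)*(-5 + S) = 2*S*(-5 + S))
17*r(0) = 17*(2*0*(-5 + 0)) = 17*(2*0*(-5)) = 17*0 = 0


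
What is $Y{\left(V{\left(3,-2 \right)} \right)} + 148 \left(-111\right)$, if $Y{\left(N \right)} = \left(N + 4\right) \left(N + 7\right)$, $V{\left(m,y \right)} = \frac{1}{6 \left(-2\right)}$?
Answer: $- \frac{2361731}{144} \approx -16401.0$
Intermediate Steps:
$V{\left(m,y \right)} = - \frac{1}{12}$ ($V{\left(m,y \right)} = \frac{1}{6} \left(- \frac{1}{2}\right) = - \frac{1}{12}$)
$Y{\left(N \right)} = \left(4 + N\right) \left(7 + N\right)$
$Y{\left(V{\left(3,-2 \right)} \right)} + 148 \left(-111\right) = \left(28 + \left(- \frac{1}{12}\right)^{2} + 11 \left(- \frac{1}{12}\right)\right) + 148 \left(-111\right) = \left(28 + \frac{1}{144} - \frac{11}{12}\right) - 16428 = \frac{3901}{144} - 16428 = - \frac{2361731}{144}$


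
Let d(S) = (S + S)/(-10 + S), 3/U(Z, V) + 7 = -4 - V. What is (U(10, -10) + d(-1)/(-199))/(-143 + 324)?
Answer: -6569/396209 ≈ -0.016580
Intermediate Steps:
U(Z, V) = 3/(-11 - V) (U(Z, V) = 3/(-7 + (-4 - V)) = 3/(-11 - V))
d(S) = 2*S/(-10 + S) (d(S) = (2*S)/(-10 + S) = 2*S/(-10 + S))
(U(10, -10) + d(-1)/(-199))/(-143 + 324) = (-3/(11 - 10) + (2*(-1)/(-10 - 1))/(-199))/(-143 + 324) = (-3/1 + (2*(-1)/(-11))*(-1/199))/181 = (-3*1 + (2*(-1)*(-1/11))*(-1/199))*(1/181) = (-3 + (2/11)*(-1/199))*(1/181) = (-3 - 2/2189)*(1/181) = -6569/2189*1/181 = -6569/396209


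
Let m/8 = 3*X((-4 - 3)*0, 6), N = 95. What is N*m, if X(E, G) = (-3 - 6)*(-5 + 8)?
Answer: -61560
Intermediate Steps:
X(E, G) = -27 (X(E, G) = -9*3 = -27)
m = -648 (m = 8*(3*(-27)) = 8*(-81) = -648)
N*m = 95*(-648) = -61560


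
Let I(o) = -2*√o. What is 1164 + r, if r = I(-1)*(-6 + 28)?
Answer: 1164 - 44*I ≈ 1164.0 - 44.0*I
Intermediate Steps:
r = -44*I (r = (-2*I)*(-6 + 28) = -2*I*22 = -44*I ≈ -44.0*I)
1164 + r = 1164 - 44*I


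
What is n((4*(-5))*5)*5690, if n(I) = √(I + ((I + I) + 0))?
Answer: 56900*I*√3 ≈ 98554.0*I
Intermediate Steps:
n(I) = √3*√I (n(I) = √(I + (2*I + 0)) = √(I + 2*I) = √(3*I) = √3*√I)
n((4*(-5))*5)*5690 = (√3*√((4*(-5))*5))*5690 = (√3*√(-20*5))*5690 = (√3*√(-100))*5690 = (√3*(10*I))*5690 = (10*I*√3)*5690 = 56900*I*√3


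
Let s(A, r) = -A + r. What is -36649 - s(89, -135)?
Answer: -36425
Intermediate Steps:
s(A, r) = r - A
-36649 - s(89, -135) = -36649 - (-135 - 1*89) = -36649 - (-135 - 89) = -36649 - 1*(-224) = -36649 + 224 = -36425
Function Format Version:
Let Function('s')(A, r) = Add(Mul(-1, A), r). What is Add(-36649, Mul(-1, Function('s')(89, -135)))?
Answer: -36425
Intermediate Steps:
Function('s')(A, r) = Add(r, Mul(-1, A))
Add(-36649, Mul(-1, Function('s')(89, -135))) = Add(-36649, Mul(-1, Add(-135, Mul(-1, 89)))) = Add(-36649, Mul(-1, Add(-135, -89))) = Add(-36649, Mul(-1, -224)) = Add(-36649, 224) = -36425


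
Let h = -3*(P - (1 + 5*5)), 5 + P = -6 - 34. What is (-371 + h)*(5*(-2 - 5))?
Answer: 5530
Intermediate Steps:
P = -45 (P = -5 + (-6 - 34) = -5 - 40 = -45)
h = 213 (h = -3*(-45 - (1 + 5*5)) = -3*(-45 - (1 + 25)) = -3*(-45 - 1*26) = -3*(-45 - 26) = -3*(-71) = 213)
(-371 + h)*(5*(-2 - 5)) = (-371 + 213)*(5*(-2 - 5)) = -790*(-7) = -158*(-35) = 5530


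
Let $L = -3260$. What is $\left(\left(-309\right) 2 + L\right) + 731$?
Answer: $-3147$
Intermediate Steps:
$\left(\left(-309\right) 2 + L\right) + 731 = \left(\left(-309\right) 2 - 3260\right) + 731 = \left(-618 - 3260\right) + 731 = -3878 + 731 = -3147$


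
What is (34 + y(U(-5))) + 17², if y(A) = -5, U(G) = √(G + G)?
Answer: 318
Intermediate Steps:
U(G) = √2*√G (U(G) = √(2*G) = √2*√G)
(34 + y(U(-5))) + 17² = (34 - 5) + 17² = 29 + 289 = 318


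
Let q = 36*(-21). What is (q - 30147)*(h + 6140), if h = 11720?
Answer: -551927580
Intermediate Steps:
q = -756
(q - 30147)*(h + 6140) = (-756 - 30147)*(11720 + 6140) = -30903*17860 = -551927580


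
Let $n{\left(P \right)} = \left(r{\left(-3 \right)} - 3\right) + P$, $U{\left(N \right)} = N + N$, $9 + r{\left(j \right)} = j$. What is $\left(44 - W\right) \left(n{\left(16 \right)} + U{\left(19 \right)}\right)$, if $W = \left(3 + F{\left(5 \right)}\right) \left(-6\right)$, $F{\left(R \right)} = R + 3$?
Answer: $4290$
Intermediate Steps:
$r{\left(j \right)} = -9 + j$
$F{\left(R \right)} = 3 + R$
$U{\left(N \right)} = 2 N$
$W = -66$ ($W = \left(3 + \left(3 + 5\right)\right) \left(-6\right) = \left(3 + 8\right) \left(-6\right) = 11 \left(-6\right) = -66$)
$n{\left(P \right)} = -15 + P$ ($n{\left(P \right)} = \left(\left(-9 - 3\right) - 3\right) + P = \left(-12 - 3\right) + P = -15 + P$)
$\left(44 - W\right) \left(n{\left(16 \right)} + U{\left(19 \right)}\right) = \left(44 - -66\right) \left(\left(-15 + 16\right) + 2 \cdot 19\right) = \left(44 + 66\right) \left(1 + 38\right) = 110 \cdot 39 = 4290$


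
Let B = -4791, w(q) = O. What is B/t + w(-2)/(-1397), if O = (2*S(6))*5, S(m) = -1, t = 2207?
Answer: -6670957/3083179 ≈ -2.1637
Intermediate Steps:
O = -10 (O = (2*(-1))*5 = -2*5 = -10)
w(q) = -10
B/t + w(-2)/(-1397) = -4791/2207 - 10/(-1397) = -4791*1/2207 - 10*(-1/1397) = -4791/2207 + 10/1397 = -6670957/3083179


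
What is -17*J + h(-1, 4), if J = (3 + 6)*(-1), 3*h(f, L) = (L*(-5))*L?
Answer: 379/3 ≈ 126.33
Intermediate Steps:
h(f, L) = -5*L**2/3 (h(f, L) = ((L*(-5))*L)/3 = ((-5*L)*L)/3 = (-5*L**2)/3 = -5*L**2/3)
J = -9 (J = 9*(-1) = -9)
-17*J + h(-1, 4) = -17*(-9) - 5/3*4**2 = 153 - 5/3*16 = 153 - 80/3 = 379/3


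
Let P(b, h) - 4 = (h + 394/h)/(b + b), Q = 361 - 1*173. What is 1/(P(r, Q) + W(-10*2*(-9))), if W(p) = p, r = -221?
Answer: 41548/7626963 ≈ 0.0054475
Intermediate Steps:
Q = 188 (Q = 361 - 173 = 188)
P(b, h) = 4 + (h + 394/h)/(2*b) (P(b, h) = 4 + (h + 394/h)/(b + b) = 4 + (h + 394/h)/((2*b)) = 4 + (h + 394/h)*(1/(2*b)) = 4 + (h + 394/h)/(2*b))
1/(P(r, Q) + W(-10*2*(-9))) = 1/((4 + (½)*188/(-221) + 197/(-221*188)) - 10*2*(-9)) = 1/((4 + (½)*188*(-1/221) + 197*(-1/221)*(1/188)) - 20*(-9)) = 1/((4 - 94/221 - 197/41548) + 180) = 1/(148323/41548 + 180) = 1/(7626963/41548) = 41548/7626963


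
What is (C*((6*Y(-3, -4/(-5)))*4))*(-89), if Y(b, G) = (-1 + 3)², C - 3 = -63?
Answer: 512640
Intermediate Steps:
C = -60 (C = 3 - 63 = -60)
Y(b, G) = 4 (Y(b, G) = 2² = 4)
(C*((6*Y(-3, -4/(-5)))*4))*(-89) = -60*6*4*4*(-89) = -1440*4*(-89) = -60*96*(-89) = -5760*(-89) = 512640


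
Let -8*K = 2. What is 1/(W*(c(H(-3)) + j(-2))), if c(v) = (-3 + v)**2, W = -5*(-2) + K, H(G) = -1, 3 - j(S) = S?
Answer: 4/819 ≈ 0.0048840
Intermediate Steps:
K = -1/4 (K = -1/8*2 = -1/4 ≈ -0.25000)
j(S) = 3 - S
W = 39/4 (W = -5*(-2) - 1/4 = 10 - 1/4 = 39/4 ≈ 9.7500)
1/(W*(c(H(-3)) + j(-2))) = 1/(39*((-3 - 1)**2 + (3 - 1*(-2)))/4) = 1/(39*((-4)**2 + (3 + 2))/4) = 1/(39*(16 + 5)/4) = 1/((39/4)*21) = 1/(819/4) = 4/819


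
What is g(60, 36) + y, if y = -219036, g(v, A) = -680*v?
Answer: -259836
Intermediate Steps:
g(60, 36) + y = -680*60 - 219036 = -40800 - 219036 = -259836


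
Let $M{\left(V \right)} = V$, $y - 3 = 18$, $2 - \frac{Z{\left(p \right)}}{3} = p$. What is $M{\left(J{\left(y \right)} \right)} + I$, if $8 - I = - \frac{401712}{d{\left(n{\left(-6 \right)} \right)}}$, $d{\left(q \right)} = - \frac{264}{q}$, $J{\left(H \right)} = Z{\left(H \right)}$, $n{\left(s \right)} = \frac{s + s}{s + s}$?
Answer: $- \frac{17277}{11} \approx -1570.6$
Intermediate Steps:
$n{\left(s \right)} = 1$ ($n{\left(s \right)} = \frac{2 s}{2 s} = 2 s \frac{1}{2 s} = 1$)
$Z{\left(p \right)} = 6 - 3 p$
$y = 21$ ($y = 3 + 18 = 21$)
$J{\left(H \right)} = 6 - 3 H$
$I = - \frac{16650}{11}$ ($I = 8 - - \frac{401712}{\left(-264\right) 1^{-1}} = 8 - - \frac{401712}{\left(-264\right) 1} = 8 - - \frac{401712}{-264} = 8 - \left(-401712\right) \left(- \frac{1}{264}\right) = 8 - \frac{16738}{11} = - \frac{16650}{11} \approx -1513.6$)
$M{\left(J{\left(y \right)} \right)} + I = \left(6 - 63\right) - \frac{16650}{11} = -57 - \frac{16650}{11} = - \frac{17277}{11}$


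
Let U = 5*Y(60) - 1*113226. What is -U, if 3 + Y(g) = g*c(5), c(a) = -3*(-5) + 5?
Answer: 107241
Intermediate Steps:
c(a) = 20 (c(a) = 15 + 5 = 20)
Y(g) = -3 + 20*g (Y(g) = -3 + g*20 = -3 + 20*g)
U = -107241 (U = 5*(-3 + 20*60) - 1*113226 = 5*(-3 + 1200) - 113226 = 5*1197 - 113226 = 5985 - 113226 = -107241)
-U = -1*(-107241) = 107241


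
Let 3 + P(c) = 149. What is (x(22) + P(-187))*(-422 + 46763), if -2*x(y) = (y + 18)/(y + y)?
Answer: 74191941/11 ≈ 6.7447e+6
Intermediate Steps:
P(c) = 146 (P(c) = -3 + 149 = 146)
x(y) = -(18 + y)/(4*y) (x(y) = -(y + 18)/(2*(y + y)) = -(18 + y)/(2*(2*y)) = -(18 + y)*1/(2*y)/2 = -(18 + y)/(4*y))
(x(22) + P(-187))*(-422 + 46763) = ((1/4)*(-18 - 1*22)/22 + 146)*(-422 + 46763) = ((1/4)*(1/22)*(-18 - 22) + 146)*46341 = ((1/4)*(1/22)*(-40) + 146)*46341 = (-5/11 + 146)*46341 = (1601/11)*46341 = 74191941/11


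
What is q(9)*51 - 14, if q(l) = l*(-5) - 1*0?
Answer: -2309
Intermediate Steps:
q(l) = -5*l (q(l) = -5*l + 0 = -5*l)
q(9)*51 - 14 = -5*9*51 - 14 = -45*51 - 14 = -2295 - 14 = -2309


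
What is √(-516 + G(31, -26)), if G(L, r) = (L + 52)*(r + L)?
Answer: I*√101 ≈ 10.05*I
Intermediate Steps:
G(L, r) = (52 + L)*(L + r)
√(-516 + G(31, -26)) = √(-516 + (31² + 52*31 + 52*(-26) + 31*(-26))) = √(-516 + (961 + 1612 - 1352 - 806)) = √(-516 + 415) = √(-101) = I*√101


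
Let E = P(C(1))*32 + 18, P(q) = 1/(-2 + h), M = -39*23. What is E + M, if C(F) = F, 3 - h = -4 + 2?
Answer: -2605/3 ≈ -868.33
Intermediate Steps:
h = 5 (h = 3 - (-4 + 2) = 3 - 1*(-2) = 3 + 2 = 5)
M = -897
P(q) = ⅓ (P(q) = 1/(-2 + 5) = 1/3 = ⅓)
E = 86/3 (E = (⅓)*32 + 18 = 32/3 + 18 = 86/3 ≈ 28.667)
E + M = 86/3 - 897 = -2605/3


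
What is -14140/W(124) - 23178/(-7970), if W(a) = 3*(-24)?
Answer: 14295577/71730 ≈ 199.30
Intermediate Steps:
W(a) = -72
-14140/W(124) - 23178/(-7970) = -14140/(-72) - 23178/(-7970) = -14140*(-1/72) - 23178*(-1/7970) = 3535/18 + 11589/3985 = 14295577/71730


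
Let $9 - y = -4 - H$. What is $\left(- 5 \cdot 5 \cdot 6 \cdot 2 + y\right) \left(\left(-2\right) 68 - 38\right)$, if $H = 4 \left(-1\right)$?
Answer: $50634$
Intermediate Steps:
$H = -4$
$y = 9$ ($y = 9 - \left(-4 - -4\right) = 9 - \left(-4 + 4\right) = 9 - 0 = 9 + 0 = 9$)
$\left(- 5 \cdot 5 \cdot 6 \cdot 2 + y\right) \left(\left(-2\right) 68 - 38\right) = \left(- 5 \cdot 5 \cdot 6 \cdot 2 + 9\right) \left(\left(-2\right) 68 - 38\right) = \left(- 5 \cdot 30 \cdot 2 + 9\right) \left(-136 - 38\right) = \left(\left(-5\right) 60 + 9\right) \left(-174\right) = \left(-300 + 9\right) \left(-174\right) = \left(-291\right) \left(-174\right) = 50634$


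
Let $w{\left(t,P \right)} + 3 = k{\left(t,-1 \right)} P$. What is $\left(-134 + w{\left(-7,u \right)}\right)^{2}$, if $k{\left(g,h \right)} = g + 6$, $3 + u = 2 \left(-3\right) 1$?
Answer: $16384$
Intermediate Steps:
$u = -9$ ($u = -3 + 2 \left(-3\right) 1 = -3 - 6 = -9$)
$k{\left(g,h \right)} = 6 + g$
$w{\left(t,P \right)} = -3 + P \left(6 + t\right)$ ($w{\left(t,P \right)} = -3 + \left(6 + t\right) P = -3 + P \left(6 + t\right)$)
$\left(-134 + w{\left(-7,u \right)}\right)^{2} = \left(-134 - \left(3 + 9 \left(6 - 7\right)\right)\right)^{2} = \left(-134 - -6\right)^{2} = \left(-134 + \left(-3 + 9\right)\right)^{2} = \left(-134 + 6\right)^{2} = \left(-128\right)^{2} = 16384$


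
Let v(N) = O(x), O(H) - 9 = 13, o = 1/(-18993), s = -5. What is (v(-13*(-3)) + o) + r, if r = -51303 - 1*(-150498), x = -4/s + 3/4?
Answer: 1884428480/18993 ≈ 99217.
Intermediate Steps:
o = -1/18993 ≈ -5.2651e-5
x = 31/20 (x = -4/(-5) + 3/4 = -4*(-⅕) + 3*(¼) = ⅘ + ¾ = 31/20 ≈ 1.5500)
O(H) = 22 (O(H) = 9 + 13 = 22)
v(N) = 22
r = 99195 (r = -51303 + 150498 = 99195)
(v(-13*(-3)) + o) + r = (22 - 1/18993) + 99195 = 417845/18993 + 99195 = 1884428480/18993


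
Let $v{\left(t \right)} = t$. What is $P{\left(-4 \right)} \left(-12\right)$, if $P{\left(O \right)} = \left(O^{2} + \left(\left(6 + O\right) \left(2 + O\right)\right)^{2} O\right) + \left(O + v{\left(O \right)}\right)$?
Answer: $672$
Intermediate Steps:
$P{\left(O \right)} = O^{2} + 2 O + O \left(2 + O\right)^{2} \left(6 + O\right)^{2}$ ($P{\left(O \right)} = \left(O^{2} + \left(\left(6 + O\right) \left(2 + O\right)\right)^{2} O\right) + \left(O + O\right) = \left(O^{2} + \left(\left(2 + O\right) \left(6 + O\right)\right)^{2} O\right) + 2 O = \left(O^{2} + \left(2 + O\right)^{2} \left(6 + O\right)^{2} O\right) + 2 O = \left(O^{2} + O \left(2 + O\right)^{2} \left(6 + O\right)^{2}\right) + 2 O = O^{2} + 2 O + O \left(2 + O\right)^{2} \left(6 + O\right)^{2}$)
$P{\left(-4 \right)} \left(-12\right) = - 4 \left(2 - 4 + \left(2 - 4\right)^{2} \left(6 - 4\right)^{2}\right) \left(-12\right) = - 4 \left(2 - 4 + \left(-2\right)^{2} \cdot 2^{2}\right) \left(-12\right) = - 4 \left(2 - 4 + 4 \cdot 4\right) \left(-12\right) = - 4 \left(2 - 4 + 16\right) \left(-12\right) = \left(-4\right) 14 \left(-12\right) = \left(-56\right) \left(-12\right) = 672$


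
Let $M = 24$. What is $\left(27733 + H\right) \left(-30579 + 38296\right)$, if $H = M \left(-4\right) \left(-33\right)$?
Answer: $238463017$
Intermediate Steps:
$H = 3168$ ($H = 24 \left(-4\right) \left(-33\right) = \left(-96\right) \left(-33\right) = 3168$)
$\left(27733 + H\right) \left(-30579 + 38296\right) = \left(27733 + 3168\right) \left(-30579 + 38296\right) = 30901 \cdot 7717 = 238463017$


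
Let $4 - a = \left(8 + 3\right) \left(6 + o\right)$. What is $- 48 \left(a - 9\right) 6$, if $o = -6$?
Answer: $1440$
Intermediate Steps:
$a = 4$ ($a = 4 - \left(8 + 3\right) \left(6 - 6\right) = 4 - 11 \cdot 0 = 4 - 0 = 4 + 0 = 4$)
$- 48 \left(a - 9\right) 6 = - 48 \left(4 - 9\right) 6 = - 48 \left(\left(-5\right) 6\right) = \left(-48\right) \left(-30\right) = 1440$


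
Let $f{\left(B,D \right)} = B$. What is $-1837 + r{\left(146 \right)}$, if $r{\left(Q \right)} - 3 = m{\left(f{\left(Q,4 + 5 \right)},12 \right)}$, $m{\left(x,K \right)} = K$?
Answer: $-1822$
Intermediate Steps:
$r{\left(Q \right)} = 15$ ($r{\left(Q \right)} = 3 + 12 = 15$)
$-1837 + r{\left(146 \right)} = -1837 + 15 = -1822$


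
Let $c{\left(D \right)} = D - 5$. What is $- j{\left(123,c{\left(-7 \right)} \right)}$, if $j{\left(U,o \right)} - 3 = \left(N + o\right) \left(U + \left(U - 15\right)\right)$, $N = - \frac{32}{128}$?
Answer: $\frac{11307}{4} \approx 2826.8$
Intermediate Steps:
$N = - \frac{1}{4}$ ($N = \left(-32\right) \frac{1}{128} = - \frac{1}{4} \approx -0.25$)
$c{\left(D \right)} = -5 + D$
$j{\left(U,o \right)} = 3 + \left(-15 + 2 U\right) \left(- \frac{1}{4} + o\right)$ ($j{\left(U,o \right)} = 3 + \left(- \frac{1}{4} + o\right) \left(U + \left(U - 15\right)\right) = 3 + \left(- \frac{1}{4} + o\right) \left(U + \left(-15 + U\right)\right) = 3 + \left(- \frac{1}{4} + o\right) \left(-15 + 2 U\right) = 3 + \left(-15 + 2 U\right) \left(- \frac{1}{4} + o\right)$)
$- j{\left(123,c{\left(-7 \right)} \right)} = - (\frac{27}{4} - 15 \left(-5 - 7\right) - \frac{123}{2} + 2 \cdot 123 \left(-5 - 7\right)) = - (\frac{27}{4} - -180 - \frac{123}{2} + 2 \cdot 123 \left(-12\right)) = - (\frac{27}{4} + 180 - \frac{123}{2} - 2952) = \left(-1\right) \left(- \frac{11307}{4}\right) = \frac{11307}{4}$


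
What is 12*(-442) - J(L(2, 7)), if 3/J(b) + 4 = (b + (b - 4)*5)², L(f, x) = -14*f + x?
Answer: -37679617/7104 ≈ -5304.0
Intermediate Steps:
L(f, x) = x - 14*f
J(b) = 3/(-4 + (-20 + 6*b)²) (J(b) = 3/(-4 + (b + (b - 4)*5)²) = 3/(-4 + (b + (-4 + b)*5)²) = 3/(-4 + (b + (-20 + 5*b))²) = 3/(-4 + (-20 + 6*b)²))
12*(-442) - J(L(2, 7)) = 12*(-442) - 3/(4*(-1 + (-10 + 3*(7 - 14*2))²)) = -5304 - 3/(4*(-1 + (-10 + 3*(7 - 28))²)) = -5304 - 3/(4*(-1 + (-10 + 3*(-21))²)) = -5304 - 3/(4*(-1 + (-10 - 63)²)) = -5304 - 3/(4*(-1 + (-73)²)) = -5304 - 3/(4*(-1 + 5329)) = -5304 - 3/(4*5328) = -5304 - 1*1/7104 = -5304 - 1/7104 = -37679617/7104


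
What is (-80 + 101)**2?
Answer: 441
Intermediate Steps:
(-80 + 101)**2 = 21**2 = 441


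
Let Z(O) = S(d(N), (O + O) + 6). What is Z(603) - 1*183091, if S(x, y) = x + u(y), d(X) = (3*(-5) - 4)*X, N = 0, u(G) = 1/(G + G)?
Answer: -443812583/2424 ≈ -1.8309e+5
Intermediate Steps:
u(G) = 1/(2*G)
d(X) = -19*X (d(X) = (-15 - 4)*X = -19*X)
S(x, y) = x + 1/(2*y)
Z(O) = 1/(2*(6 + 2*O)) (Z(O) = -19*0 + 1/(2*((O + O) + 6)) = 0 + 1/(2*(2*O + 6)) = 0 + 1/(2*(6 + 2*O)) = 1/(2*(6 + 2*O)))
Z(603) - 1*183091 = 1/(4*(3 + 603)) - 1*183091 = (¼)/606 - 183091 = (¼)*(1/606) - 183091 = 1/2424 - 183091 = -443812583/2424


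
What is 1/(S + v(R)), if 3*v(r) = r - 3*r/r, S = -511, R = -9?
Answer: -1/515 ≈ -0.0019417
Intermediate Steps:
v(r) = -1 + r/3 (v(r) = (r - 3*r/r)/3 = (r - 3*1)/3 = (r - 3)/3 = (-3 + r)/3 = -1 + r/3)
1/(S + v(R)) = 1/(-511 + (-1 + (⅓)*(-9))) = 1/(-511 + (-1 - 3)) = 1/(-511 - 4) = 1/(-515) = -1/515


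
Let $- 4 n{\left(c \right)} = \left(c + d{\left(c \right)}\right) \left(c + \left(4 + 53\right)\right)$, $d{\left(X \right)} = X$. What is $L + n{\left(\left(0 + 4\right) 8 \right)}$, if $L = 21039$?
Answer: $19615$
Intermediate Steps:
$n{\left(c \right)} = - \frac{c \left(57 + c\right)}{2}$ ($n{\left(c \right)} = - \frac{\left(c + c\right) \left(c + \left(4 + 53\right)\right)}{4} = - \frac{2 c \left(c + 57\right)}{4} = - \frac{2 c \left(57 + c\right)}{4} = - \frac{c \left(57 + c\right)}{2}$)
$L + n{\left(\left(0 + 4\right) 8 \right)} = 21039 + \frac{\left(0 + 4\right) 8 \left(-57 - \left(0 + 4\right) 8\right)}{2} = 21039 + \frac{4 \cdot 8 \left(-57 - 4 \cdot 8\right)}{2} = 21039 + \frac{1}{2} \cdot 32 \left(-57 - 32\right) = 21039 + \frac{1}{2} \cdot 32 \left(-89\right) = 21039 - 1424 = 19615$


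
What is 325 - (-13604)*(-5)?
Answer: -67695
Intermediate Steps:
325 - (-13604)*(-5) = 325 - 179*380 = 325 - 68020 = -67695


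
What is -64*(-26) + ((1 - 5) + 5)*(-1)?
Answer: 1663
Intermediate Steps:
-64*(-26) + ((1 - 5) + 5)*(-1) = 1664 + (-4 + 5)*(-1) = 1664 + 1*(-1) = 1664 - 1 = 1663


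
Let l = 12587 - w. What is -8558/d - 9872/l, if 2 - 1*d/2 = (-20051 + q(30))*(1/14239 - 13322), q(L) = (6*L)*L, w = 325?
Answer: -13717643296555933/17039133166366299 ≈ -0.80507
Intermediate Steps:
q(L) = 6*L²
l = 12262 (l = 12587 - 1*325 = 12587 - 325 = 12262)
d = -5558353667058/14239 (d = 4 - 2*(-20051 + 6*30²)*(1/14239 - 13322) = 4 - 2*(-20051 + 6*900)*(1/14239 - 13322) = 4 - 2*(-20051 + 5400)*(-189691957)/14239 = 4 - (-29302)*(-189691957)/14239 = 4 - 2*2779176862007/14239 = 4 - 5558353724014/14239 = -5558353667058/14239 ≈ -3.9036e+8)
-8558/d - 9872/l = -8558/(-5558353667058/14239) - 9872/12262 = -8558*(-14239/5558353667058) - 9872*1/12262 = 60928681/2779176833529 - 4936/6131 = -13717643296555933/17039133166366299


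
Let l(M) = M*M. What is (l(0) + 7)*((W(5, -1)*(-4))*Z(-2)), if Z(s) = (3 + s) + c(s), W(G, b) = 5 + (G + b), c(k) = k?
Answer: 252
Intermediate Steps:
W(G, b) = 5 + G + b
Z(s) = 3 + 2*s (Z(s) = (3 + s) + s = 3 + 2*s)
l(M) = M²
(l(0) + 7)*((W(5, -1)*(-4))*Z(-2)) = (0² + 7)*(((5 + 5 - 1)*(-4))*(3 + 2*(-2))) = (0 + 7)*((9*(-4))*(3 - 4)) = 7*(-36*(-1)) = 7*36 = 252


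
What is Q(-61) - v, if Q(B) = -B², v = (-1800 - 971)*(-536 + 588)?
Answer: 140371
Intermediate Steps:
v = -144092 (v = -2771*52 = -144092)
Q(-61) - v = -1*(-61)² - 1*(-144092) = -1*3721 + 144092 = -3721 + 144092 = 140371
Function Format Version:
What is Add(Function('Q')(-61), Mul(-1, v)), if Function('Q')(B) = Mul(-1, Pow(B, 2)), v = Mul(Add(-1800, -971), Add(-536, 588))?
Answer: 140371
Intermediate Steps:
v = -144092 (v = Mul(-2771, 52) = -144092)
Add(Function('Q')(-61), Mul(-1, v)) = Add(Mul(-1, Pow(-61, 2)), Mul(-1, -144092)) = Add(Mul(-1, 3721), 144092) = Add(-3721, 144092) = 140371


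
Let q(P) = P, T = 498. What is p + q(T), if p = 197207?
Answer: 197705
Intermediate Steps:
p + q(T) = 197207 + 498 = 197705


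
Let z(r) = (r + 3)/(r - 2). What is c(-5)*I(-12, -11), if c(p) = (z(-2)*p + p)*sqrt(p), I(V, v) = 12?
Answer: -45*I*sqrt(5) ≈ -100.62*I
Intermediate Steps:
z(r) = (3 + r)/(-2 + r)
c(p) = 3*p**(3/2)/4 (c(p) = (((3 - 2)/(-2 - 2))*p + p)*sqrt(p) = ((1/(-4))*p + p)*sqrt(p) = ((-1/4*1)*p + p)*sqrt(p) = (-p/4 + p)*sqrt(p) = (3*p/4)*sqrt(p) = 3*p**(3/2)/4)
c(-5)*I(-12, -11) = (3*(-5)**(3/2)/4)*12 = (3*(-5*I*sqrt(5))/4)*12 = -15*I*sqrt(5)/4*12 = -45*I*sqrt(5)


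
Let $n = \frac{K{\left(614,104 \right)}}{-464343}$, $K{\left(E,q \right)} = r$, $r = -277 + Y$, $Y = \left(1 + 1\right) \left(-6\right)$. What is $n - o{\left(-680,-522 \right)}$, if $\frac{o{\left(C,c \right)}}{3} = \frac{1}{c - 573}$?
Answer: $\frac{569828}{169485195} \approx 0.0033621$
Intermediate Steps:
$Y = -12$ ($Y = 2 \left(-6\right) = -12$)
$r = -289$ ($r = -277 - 12 = -289$)
$K{\left(E,q \right)} = -289$
$o{\left(C,c \right)} = \frac{3}{-573 + c}$ ($o{\left(C,c \right)} = \frac{3}{c - 573} = \frac{3}{-573 + c}$)
$n = \frac{289}{464343}$ ($n = - \frac{289}{-464343} = \left(-289\right) \left(- \frac{1}{464343}\right) = \frac{289}{464343} \approx 0.00062238$)
$n - o{\left(-680,-522 \right)} = \frac{289}{464343} - \frac{3}{-573 - 522} = \frac{289}{464343} - \frac{3}{-1095} = \frac{289}{464343} - 3 \left(- \frac{1}{1095}\right) = \frac{289}{464343} - - \frac{1}{365} = \frac{289}{464343} + \frac{1}{365} = \frac{569828}{169485195}$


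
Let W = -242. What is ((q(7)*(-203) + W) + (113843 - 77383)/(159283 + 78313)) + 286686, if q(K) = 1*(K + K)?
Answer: 16845684313/59399 ≈ 2.8360e+5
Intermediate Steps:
q(K) = 2*K (q(K) = 1*(2*K) = 2*K)
((q(7)*(-203) + W) + (113843 - 77383)/(159283 + 78313)) + 286686 = (((2*7)*(-203) - 242) + (113843 - 77383)/(159283 + 78313)) + 286686 = ((14*(-203) - 242) + 36460/237596) + 286686 = ((-2842 - 242) + 36460*(1/237596)) + 286686 = (-3084 + 9115/59399) + 286686 = -183177401/59399 + 286686 = 16845684313/59399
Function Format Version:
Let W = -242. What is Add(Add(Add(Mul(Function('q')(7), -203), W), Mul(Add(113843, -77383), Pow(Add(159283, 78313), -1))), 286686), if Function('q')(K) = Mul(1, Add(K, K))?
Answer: Rational(16845684313, 59399) ≈ 2.8360e+5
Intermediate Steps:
Function('q')(K) = Mul(2, K) (Function('q')(K) = Mul(1, Mul(2, K)) = Mul(2, K))
Add(Add(Add(Mul(Function('q')(7), -203), W), Mul(Add(113843, -77383), Pow(Add(159283, 78313), -1))), 286686) = Add(Add(Add(Mul(Mul(2, 7), -203), -242), Mul(Add(113843, -77383), Pow(Add(159283, 78313), -1))), 286686) = Add(Add(Add(Mul(14, -203), -242), Mul(36460, Pow(237596, -1))), 286686) = Add(Add(Add(-2842, -242), Mul(36460, Rational(1, 237596))), 286686) = Add(Add(-3084, Rational(9115, 59399)), 286686) = Add(Rational(-183177401, 59399), 286686) = Rational(16845684313, 59399)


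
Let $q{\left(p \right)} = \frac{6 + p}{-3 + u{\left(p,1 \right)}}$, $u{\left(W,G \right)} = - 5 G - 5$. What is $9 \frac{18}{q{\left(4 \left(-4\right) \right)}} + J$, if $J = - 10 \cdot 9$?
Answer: $\frac{603}{5} \approx 120.6$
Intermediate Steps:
$u{\left(W,G \right)} = -5 - 5 G$
$J = -90$ ($J = \left(-1\right) 90 = -90$)
$q{\left(p \right)} = - \frac{6}{13} - \frac{p}{13}$ ($q{\left(p \right)} = \frac{6 + p}{-3 - 10} = \frac{6 + p}{-13} = \left(6 + p\right) \left(- \frac{1}{13}\right) = - \frac{6}{13} - \frac{p}{13}$)
$9 \frac{18}{q{\left(4 \left(-4\right) \right)}} + J = 9 \frac{18}{- \frac{6}{13} - \frac{4 \left(-4\right)}{13}} - 90 = 9 \frac{18}{- \frac{6}{13} - - \frac{16}{13}} - 90 = 9 \frac{18}{- \frac{6}{13} + \frac{16}{13}} - 90 = 9 \frac{18}{\frac{10}{13}} - 90 = 9 \cdot 18 \cdot \frac{13}{10} - 90 = 9 \cdot \frac{117}{5} - 90 = \frac{1053}{5} - 90 = \frac{603}{5}$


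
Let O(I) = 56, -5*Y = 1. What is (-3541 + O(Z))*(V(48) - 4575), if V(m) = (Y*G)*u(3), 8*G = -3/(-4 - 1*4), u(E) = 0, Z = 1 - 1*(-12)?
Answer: 15943875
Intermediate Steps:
Z = 13 (Z = 1 + 12 = 13)
Y = -⅕ (Y = -⅕*1 = -⅕ ≈ -0.20000)
G = 3/64 (G = (-3/(-4 - 1*4))/8 = (-3/(-4 - 4))/8 = (-3/(-8))/8 = (-3*(-⅛))/8 = (⅛)*(3/8) = 3/64 ≈ 0.046875)
V(m) = 0 (V(m) = -⅕*3/64*0 = -3/320*0 = 0)
(-3541 + O(Z))*(V(48) - 4575) = (-3541 + 56)*(0 - 4575) = -3485*(-4575) = 15943875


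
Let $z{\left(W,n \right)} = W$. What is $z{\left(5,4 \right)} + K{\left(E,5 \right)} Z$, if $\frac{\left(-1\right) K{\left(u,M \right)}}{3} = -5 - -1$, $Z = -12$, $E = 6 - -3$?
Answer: $-139$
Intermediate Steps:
$E = 9$ ($E = 6 + 3 = 9$)
$K{\left(u,M \right)} = 12$ ($K{\left(u,M \right)} = - 3 \left(-5 - -1\right) = - 3 \left(-5 + 1\right) = \left(-3\right) \left(-4\right) = 12$)
$z{\left(5,4 \right)} + K{\left(E,5 \right)} Z = 5 + 12 \left(-12\right) = 5 - 144 = -139$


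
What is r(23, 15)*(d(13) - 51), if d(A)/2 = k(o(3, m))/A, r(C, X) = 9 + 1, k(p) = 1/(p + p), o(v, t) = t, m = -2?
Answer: -6635/13 ≈ -510.38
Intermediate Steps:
k(p) = 1/(2*p)
r(C, X) = 10
d(A) = -1/(2*A) (d(A) = 2*(((½)/(-2))/A) = 2*(((½)*(-½))/A) = 2*(-1/(4*A)) = -1/(2*A))
r(23, 15)*(d(13) - 51) = 10*(-½/13 - 51) = 10*(-½*1/13 - 51) = 10*(-1/26 - 51) = 10*(-1327/26) = -6635/13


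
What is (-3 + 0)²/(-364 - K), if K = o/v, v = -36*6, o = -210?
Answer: -324/13139 ≈ -0.024659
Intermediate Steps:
v = -216
K = 35/36 (K = -210/(-216) = -210*(-1/216) = 35/36 ≈ 0.97222)
(-3 + 0)²/(-364 - K) = (-3 + 0)²/(-364 - 1*35/36) = (-3)²/(-364 - 35/36) = 9/(-13139/36) = 9*(-36/13139) = -324/13139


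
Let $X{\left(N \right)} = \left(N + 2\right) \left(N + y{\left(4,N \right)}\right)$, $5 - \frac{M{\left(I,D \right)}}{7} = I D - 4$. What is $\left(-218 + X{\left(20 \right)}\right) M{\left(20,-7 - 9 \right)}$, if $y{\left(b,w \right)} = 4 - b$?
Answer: $511266$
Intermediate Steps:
$M{\left(I,D \right)} = 63 - 7 D I$ ($M{\left(I,D \right)} = 35 - 7 \left(I D - 4\right) = 35 - 7 \left(D I - 4\right) = 35 - 7 \left(-4 + D I\right) = 35 - \left(-28 + 7 D I\right) = 63 - 7 D I$)
$X{\left(N \right)} = N \left(2 + N\right)$ ($X{\left(N \right)} = \left(N + 2\right) \left(N + \left(4 - 4\right)\right) = \left(2 + N\right) \left(N + \left(4 - 4\right)\right) = \left(2 + N\right) \left(N + 0\right) = \left(2 + N\right) N = N \left(2 + N\right)$)
$\left(-218 + X{\left(20 \right)}\right) M{\left(20,-7 - 9 \right)} = \left(-218 + 20 \left(2 + 20\right)\right) \left(63 - 7 \left(-7 - 9\right) 20\right) = \left(-218 + 20 \cdot 22\right) \left(63 - \left(-112\right) 20\right) = \left(-218 + 440\right) \left(63 + 2240\right) = 222 \cdot 2303 = 511266$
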